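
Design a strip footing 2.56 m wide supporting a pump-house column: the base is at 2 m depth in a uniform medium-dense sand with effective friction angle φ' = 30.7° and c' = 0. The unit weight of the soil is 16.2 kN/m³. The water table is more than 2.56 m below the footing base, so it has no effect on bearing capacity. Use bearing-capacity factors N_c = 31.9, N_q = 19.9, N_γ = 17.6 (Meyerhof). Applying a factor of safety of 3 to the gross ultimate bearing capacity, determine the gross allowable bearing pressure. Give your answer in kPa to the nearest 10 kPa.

Effective surcharge at the founding depth q = γ·D_f = 16.2 × 2 = 32.4 kPa.
q_ult = q·N_q + 0.5·γ·B·N_γ
     = 32.4 × 19.9 + 0.5 × 16.2 × 2.56 × 17.6
     = 644.76 + 364.95 = 1009.7 kPa.
q_all = q_ult / FS = 1009.7 / 3 = 336.57 kPa.

q_all ≈ 340 kPa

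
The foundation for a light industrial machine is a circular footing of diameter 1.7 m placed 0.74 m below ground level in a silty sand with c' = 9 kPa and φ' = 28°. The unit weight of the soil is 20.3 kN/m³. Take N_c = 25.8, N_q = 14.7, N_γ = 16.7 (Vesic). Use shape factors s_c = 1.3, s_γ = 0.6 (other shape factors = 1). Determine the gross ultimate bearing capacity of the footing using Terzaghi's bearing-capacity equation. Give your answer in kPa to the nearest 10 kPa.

q_ult ≈ 700 kPa

Overburden at base level: q = 20.3 × 0.74 = 15.022 kPa.
Cohesion term c·N_c·s_c = 9 × 25.8 × 1.3 = 301.86 kPa; surcharge term q·N_q = 15.022 × 14.7 = 220.82 kPa; self-weight term 0.5·γ·B·N_γ·s_γ = 0.5 × 20.3 × 1.7 × 16.7 × 0.6 = 172.9 kPa.
q_ult = 301.86 + 220.82 + 172.9 = 695.58 kPa.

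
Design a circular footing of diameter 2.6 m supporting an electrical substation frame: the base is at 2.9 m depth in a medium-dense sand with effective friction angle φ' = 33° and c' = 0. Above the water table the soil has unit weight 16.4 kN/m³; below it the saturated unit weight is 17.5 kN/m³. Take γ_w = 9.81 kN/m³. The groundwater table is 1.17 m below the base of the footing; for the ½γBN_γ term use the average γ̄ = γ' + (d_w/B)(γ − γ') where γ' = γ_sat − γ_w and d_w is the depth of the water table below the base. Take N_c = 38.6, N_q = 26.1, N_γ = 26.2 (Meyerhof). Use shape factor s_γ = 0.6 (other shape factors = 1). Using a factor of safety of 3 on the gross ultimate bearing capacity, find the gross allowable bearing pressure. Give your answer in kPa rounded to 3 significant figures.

Effective surcharge at the founding depth q = γ·D_f = 16.4 × 2.9 = 47.56 kPa.
With d_w = 1.17 m < B, γ̄ = 7.69 + (1.17/2.6) × (16.4 − 7.69) = 11.609 kN/m³.
q_ult = q·N_q + 0.5·γ·B·N_γ·s_γ
     = 47.56 × 26.1 + 0.5 × 11.609 × 2.6 × 26.2 × 0.6
     = 1241.3 + 237.25 = 1478.6 kPa.
q_all = 1478.6 / 3 = 492.86 kPa.

q_all ≈ 493 kPa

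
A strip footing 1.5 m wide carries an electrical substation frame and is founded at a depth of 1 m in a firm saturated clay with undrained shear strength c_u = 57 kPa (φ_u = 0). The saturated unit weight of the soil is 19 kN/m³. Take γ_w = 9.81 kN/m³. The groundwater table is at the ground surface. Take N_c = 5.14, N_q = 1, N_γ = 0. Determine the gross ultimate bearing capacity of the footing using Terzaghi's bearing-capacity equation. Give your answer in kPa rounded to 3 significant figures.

With the water table at the surface the whole profile is submerged: γ' = 19 − 9.81 = 9.19 kN/m³, so q = γ'·D_f = 9.19 kPa.
q_ult = c·N_c + q·N_q
     = 57 × 5.14 + 9.19 × 1
     = 292.98 + 9.19 = 302.17 kPa.

q_ult ≈ 302 kPa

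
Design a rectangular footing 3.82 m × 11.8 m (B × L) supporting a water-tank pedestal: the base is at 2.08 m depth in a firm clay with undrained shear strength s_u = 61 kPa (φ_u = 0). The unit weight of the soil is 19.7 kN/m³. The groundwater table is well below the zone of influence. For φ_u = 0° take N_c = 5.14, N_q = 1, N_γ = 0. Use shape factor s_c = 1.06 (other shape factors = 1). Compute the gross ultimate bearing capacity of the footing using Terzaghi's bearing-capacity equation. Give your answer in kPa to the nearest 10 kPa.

q = γ·D_f = 19.7 × 2.08 = 40.976 kPa.
c·N_c·s_c = 61 × 5.14 × 1.06 = 332.35 kPa
q·N_q = 40.976 × 1 = 40.976 kPa
q_ult = 332.35 + 40.976 = 373.33 kPa.

q_ult ≈ 370 kPa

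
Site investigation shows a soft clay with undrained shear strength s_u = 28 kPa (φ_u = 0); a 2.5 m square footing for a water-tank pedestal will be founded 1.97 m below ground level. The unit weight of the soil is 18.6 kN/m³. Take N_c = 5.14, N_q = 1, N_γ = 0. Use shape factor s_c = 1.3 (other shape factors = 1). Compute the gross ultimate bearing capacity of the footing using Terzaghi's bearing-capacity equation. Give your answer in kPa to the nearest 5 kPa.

q_ult ≈ 225 kPa

Effective surcharge at the founding depth q = γ·D_f = 18.6 × 1.97 = 36.642 kPa.
q_ult = c·N_c·s_c + q·N_q
     = 28 × 5.14 × 1.3 + 36.642 × 1
     = 187.1 + 36.642 = 223.74 kPa.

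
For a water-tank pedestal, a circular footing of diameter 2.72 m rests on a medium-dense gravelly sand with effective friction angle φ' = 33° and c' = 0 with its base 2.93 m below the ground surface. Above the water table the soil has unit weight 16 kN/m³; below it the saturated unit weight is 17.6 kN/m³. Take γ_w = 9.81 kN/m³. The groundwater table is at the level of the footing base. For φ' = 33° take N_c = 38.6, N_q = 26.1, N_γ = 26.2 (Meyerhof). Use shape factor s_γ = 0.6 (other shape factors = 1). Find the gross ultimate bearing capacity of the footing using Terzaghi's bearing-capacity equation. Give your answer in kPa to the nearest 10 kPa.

q = γ·D_f = 16 × 2.93 = 46.88 kPa.
For the ½γBN_γ term take γ' = 17.6 − 9.81 = 7.79 kN/m³ (soil below base is submerged).
q·N_q = 46.88 × 26.1 = 1223.6 kPa
0.5·γ·B·N_γ·s_γ = 0.5 × 7.79 × 2.72 × 26.2 × 0.6 = 166.54 kPa
q_ult = 1223.6 + 166.54 = 1390.1 kPa.

q_ult ≈ 1390 kPa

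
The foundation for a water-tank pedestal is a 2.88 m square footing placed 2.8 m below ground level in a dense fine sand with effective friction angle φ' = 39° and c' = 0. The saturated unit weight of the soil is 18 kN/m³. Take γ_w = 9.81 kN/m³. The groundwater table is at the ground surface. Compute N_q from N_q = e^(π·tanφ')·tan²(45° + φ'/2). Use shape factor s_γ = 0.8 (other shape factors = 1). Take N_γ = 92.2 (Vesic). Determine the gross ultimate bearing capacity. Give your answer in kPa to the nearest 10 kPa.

tan39° = 0.8098, so N_q = e^(π×0.8098)·tan²(64.5°) = 12.731 × 4.395 = 55.96.
Water table at ground surface, so effective unit weight γ' = 18 − 9.81 = 8.19 kN/m³ is used throughout; overburden q = 8.19 × 2.8 = 22.932 kPa; the same γ' applies in the ½γBN_γ term.
Surcharge term q·N_q = 22.932 × 55.957 = 1283.2 kPa; self-weight term 0.5·γ·B·N_γ·s_γ = 0.5 × 8.19 × 2.88 × 92.2 × 0.8 = 869.9 kPa.
q_ult = 1283.2 + 869.9 = 2153.1 kPa.

q_ult ≈ 2150 kPa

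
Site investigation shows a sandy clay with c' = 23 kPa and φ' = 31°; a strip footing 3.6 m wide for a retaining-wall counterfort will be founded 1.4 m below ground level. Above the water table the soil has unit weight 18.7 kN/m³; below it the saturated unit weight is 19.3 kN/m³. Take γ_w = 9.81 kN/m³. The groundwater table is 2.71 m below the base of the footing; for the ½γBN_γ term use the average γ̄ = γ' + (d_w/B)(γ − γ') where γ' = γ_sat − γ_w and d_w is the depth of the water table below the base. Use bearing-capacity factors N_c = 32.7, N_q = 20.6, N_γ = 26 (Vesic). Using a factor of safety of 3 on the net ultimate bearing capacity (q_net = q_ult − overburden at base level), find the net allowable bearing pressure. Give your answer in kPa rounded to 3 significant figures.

q = γ·D_f = 18.7 × 1.4 = 26.18 kPa.
γ' = 9.49 kN/m³; averaging over the depth B below the base, γ̄ = γ' + (d_w/B)(γ − γ') = 16.423 kN/m³.
c·N_c = 23 × 32.7 = 752.1 kPa
q·N_q = 26.18 × 20.6 = 539.31 kPa
0.5·γ·B·N_γ = 0.5 × 16.423 × 3.6 × 26 = 768.6 kPa
q_ult = 752.1 + 539.31 + 768.6 = 2060 kPa.
q_net = 2060 − 26.18 = 2033.8 kPa.
q_all(net) = 2033.8 / 3 = 677.94 kPa.

q_all(net) ≈ 678 kPa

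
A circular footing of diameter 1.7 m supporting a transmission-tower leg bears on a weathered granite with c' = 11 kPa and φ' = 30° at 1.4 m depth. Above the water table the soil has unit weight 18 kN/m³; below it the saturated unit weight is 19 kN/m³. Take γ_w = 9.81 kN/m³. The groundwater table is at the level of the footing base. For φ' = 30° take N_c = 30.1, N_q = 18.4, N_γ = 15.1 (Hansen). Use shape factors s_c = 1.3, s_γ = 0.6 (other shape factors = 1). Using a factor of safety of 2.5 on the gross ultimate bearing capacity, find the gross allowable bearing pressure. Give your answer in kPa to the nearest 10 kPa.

q_all ≈ 390 kPa

Overburden at base level: q = 18 × 1.4 = 25.2 kPa.
Below the base the soil is submerged, so the ½γBN_γ term uses γ' = 19 − 9.81 = 9.19 kN/m³.
Cohesion term c·N_c·s_c = 11 × 30.1 × 1.3 = 430.43 kPa; surcharge term q·N_q = 25.2 × 18.4 = 463.68 kPa; self-weight term 0.5·γ·B·N_γ·s_γ = 0.5 × 9.19 × 1.7 × 15.1 × 0.6 = 70.772 kPa.
q_ult = 430.43 + 463.68 + 70.772 = 964.88 kPa.
q_all = 964.88 / 2.5 = 385.95 kPa.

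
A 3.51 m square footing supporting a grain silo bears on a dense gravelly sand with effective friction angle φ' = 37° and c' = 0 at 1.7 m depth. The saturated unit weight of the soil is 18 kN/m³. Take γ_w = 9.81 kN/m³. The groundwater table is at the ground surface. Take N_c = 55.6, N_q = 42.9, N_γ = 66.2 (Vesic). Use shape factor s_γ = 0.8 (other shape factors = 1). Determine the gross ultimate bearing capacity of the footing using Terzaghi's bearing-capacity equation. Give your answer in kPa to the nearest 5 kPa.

With the water table at the surface the whole profile is submerged: γ' = 18 − 9.81 = 8.19 kN/m³, so q = γ'·D_f = 13.923 kPa; the same γ' applies in the ½γBN_γ term.
q_ult = q·N_q + 0.5·γ·B·N_γ·s_γ
     = 13.923 × 42.9 + 0.5 × 8.19 × 3.51 × 66.2 × 0.8
     = 597.3 + 761.22 = 1358.5 kPa.

q_ult ≈ 1360 kPa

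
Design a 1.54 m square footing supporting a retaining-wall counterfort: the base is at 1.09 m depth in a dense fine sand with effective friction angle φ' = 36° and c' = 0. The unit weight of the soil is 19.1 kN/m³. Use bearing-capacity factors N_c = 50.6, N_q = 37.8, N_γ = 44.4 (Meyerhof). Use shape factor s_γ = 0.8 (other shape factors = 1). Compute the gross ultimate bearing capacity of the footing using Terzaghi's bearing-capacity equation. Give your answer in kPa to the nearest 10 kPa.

q_ult ≈ 1310 kPa

Effective surcharge at the founding depth q = γ·D_f = 19.1 × 1.09 = 20.819 kPa.
q_ult = q·N_q + 0.5·γ·B·N_γ·s_γ
     = 20.819 × 37.8 + 0.5 × 19.1 × 1.54 × 44.4 × 0.8
     = 786.96 + 522.39 = 1309.4 kPa.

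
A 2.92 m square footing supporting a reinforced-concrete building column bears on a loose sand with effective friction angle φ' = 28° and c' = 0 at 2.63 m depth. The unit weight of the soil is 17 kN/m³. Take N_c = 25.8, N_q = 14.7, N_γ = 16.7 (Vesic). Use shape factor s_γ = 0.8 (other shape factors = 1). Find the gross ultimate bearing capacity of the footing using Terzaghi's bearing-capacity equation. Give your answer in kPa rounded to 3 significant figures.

q_ult ≈ 989 kPa

Overburden at base level: q = 17 × 2.63 = 44.71 kPa.
Surcharge term q·N_q = 44.71 × 14.7 = 657.24 kPa; self-weight term 0.5·γ·B·N_γ·s_γ = 0.5 × 17 × 2.92 × 16.7 × 0.8 = 331.6 kPa.
q_ult = 657.24 + 331.6 = 988.83 kPa.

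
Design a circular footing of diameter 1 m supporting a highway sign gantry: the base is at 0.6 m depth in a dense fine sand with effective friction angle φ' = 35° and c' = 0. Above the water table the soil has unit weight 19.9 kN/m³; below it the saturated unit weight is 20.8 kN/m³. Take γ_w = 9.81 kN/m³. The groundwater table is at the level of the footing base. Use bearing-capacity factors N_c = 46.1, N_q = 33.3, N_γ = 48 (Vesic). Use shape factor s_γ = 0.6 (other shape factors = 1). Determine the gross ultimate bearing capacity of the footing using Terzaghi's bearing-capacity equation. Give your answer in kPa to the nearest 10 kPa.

q_ult ≈ 560 kPa

Effective surcharge at the founding depth q = γ·D_f = 19.9 × 0.6 = 11.94 kPa.
The water table coincides with the base, so in the self-weight term γ → γ' = 10.99 kN/m³.
q_ult = q·N_q + 0.5·γ·B·N_γ·s_γ
     = 11.94 × 33.3 + 0.5 × 10.99 × 1 × 48 × 0.6
     = 397.6 + 158.26 = 555.86 kPa.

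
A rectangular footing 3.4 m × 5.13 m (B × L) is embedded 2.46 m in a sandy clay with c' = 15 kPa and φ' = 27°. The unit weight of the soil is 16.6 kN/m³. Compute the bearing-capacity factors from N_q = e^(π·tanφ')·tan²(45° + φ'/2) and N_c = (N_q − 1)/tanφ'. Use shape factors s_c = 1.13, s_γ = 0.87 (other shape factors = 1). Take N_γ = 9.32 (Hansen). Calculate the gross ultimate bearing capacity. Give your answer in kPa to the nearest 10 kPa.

tan27° = 0.5095, so N_q = e^(π×0.5095)·tan²(58.5°) = 4.957 × 2.663 = 13.2.
N_c = (13.2 − 1)/tan27° = 23.94.
q = γ·D_f = 16.6 × 2.46 = 40.836 kPa.
c·N_c·s_c = 15 × 23.942 × 1.13 = 405.82 kPa
q·N_q = 40.836 × 13.199 = 539 kPa
0.5·γ·B·N_γ·s_γ = 0.5 × 16.6 × 3.4 × 9.32 × 0.87 = 228.82 kPa
q_ult = 405.82 + 539 + 228.82 = 1173.6 kPa.

q_ult ≈ 1170 kPa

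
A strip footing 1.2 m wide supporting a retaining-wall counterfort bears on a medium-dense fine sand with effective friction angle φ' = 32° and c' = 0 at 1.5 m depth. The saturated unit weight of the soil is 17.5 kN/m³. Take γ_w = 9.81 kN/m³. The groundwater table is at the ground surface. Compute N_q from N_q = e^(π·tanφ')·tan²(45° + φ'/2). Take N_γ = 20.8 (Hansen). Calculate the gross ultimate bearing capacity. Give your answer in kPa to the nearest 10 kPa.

tan32° = 0.6249, so N_q = e^(π×0.6249)·tan²(61°) = 7.121 × 3.255 = 23.18.
γ' = 17.5 − 9.81 = 7.69 kN/m³ (submerged throughout). q = 7.69 × 1.5 = 11.535 kPa; the same γ' applies in the ½γBN_γ term.
q·N_q = 11.535 × 23.177 = 267.34 kPa
0.5·γ·B·N_γ = 0.5 × 7.69 × 1.2 × 20.8 = 95.971 kPa
q_ult = 267.34 + 95.971 = 363.32 kPa.

q_ult ≈ 360 kPa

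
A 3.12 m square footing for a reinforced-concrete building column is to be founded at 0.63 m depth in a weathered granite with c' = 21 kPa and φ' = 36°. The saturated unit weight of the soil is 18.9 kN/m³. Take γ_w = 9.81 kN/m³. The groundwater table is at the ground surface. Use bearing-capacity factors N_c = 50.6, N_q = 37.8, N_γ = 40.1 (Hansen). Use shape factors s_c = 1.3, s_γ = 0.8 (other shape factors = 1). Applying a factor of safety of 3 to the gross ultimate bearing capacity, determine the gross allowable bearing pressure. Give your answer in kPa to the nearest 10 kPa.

Water table at ground surface, so effective unit weight γ' = 18.9 − 9.81 = 9.09 kN/m³ is used throughout; overburden q = 9.09 × 0.63 = 5.7267 kPa; the same γ' applies in the ½γBN_γ term.
Cohesion term c·N_c·s_c = 21 × 50.6 × 1.3 = 1381.4 kPa; surcharge term q·N_q = 5.7267 × 37.8 = 216.47 kPa; self-weight term 0.5·γ·B·N_γ·s_γ = 0.5 × 9.09 × 3.12 × 40.1 × 0.8 = 454.91 kPa.
q_ult = 1381.4 + 216.47 + 454.91 = 2052.8 kPa.
q_all = q_ult / FS = 2052.8 / 3 = 684.25 kPa.

q_all ≈ 680 kPa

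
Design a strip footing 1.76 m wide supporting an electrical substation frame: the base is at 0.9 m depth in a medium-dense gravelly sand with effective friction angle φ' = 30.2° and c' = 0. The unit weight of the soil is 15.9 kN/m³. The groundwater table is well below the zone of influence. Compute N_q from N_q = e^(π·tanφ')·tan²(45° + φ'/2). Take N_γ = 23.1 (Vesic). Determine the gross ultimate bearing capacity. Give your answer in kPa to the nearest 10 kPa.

q_ult ≈ 590 kPa

tan30.2° = 0.582, so N_q = e^(π×0.582)·tan²(60.1°) = 6.224 × 3.024 = 18.82.
Effective surcharge at the founding depth q = γ·D_f = 15.9 × 0.9 = 14.31 kPa.
q_ult = q·N_q + 0.5·γ·B·N_γ
     = 14.31 × 18.824 + 0.5 × 15.9 × 1.76 × 23.1
     = 269.37 + 323.22 = 592.59 kPa.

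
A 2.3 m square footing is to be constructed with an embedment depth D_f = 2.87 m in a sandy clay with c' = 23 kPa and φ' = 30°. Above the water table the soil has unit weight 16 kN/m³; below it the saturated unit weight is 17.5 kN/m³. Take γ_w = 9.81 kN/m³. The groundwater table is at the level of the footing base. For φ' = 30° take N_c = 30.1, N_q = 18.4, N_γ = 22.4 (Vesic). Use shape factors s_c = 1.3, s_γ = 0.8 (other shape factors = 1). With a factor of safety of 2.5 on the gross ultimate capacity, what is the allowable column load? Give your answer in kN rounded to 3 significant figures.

P_all ≈ 4030 kN

q = γ·D_f = 16 × 2.87 = 45.92 kPa.
For the ½γBN_γ term take γ' = 17.5 − 9.81 = 7.69 kN/m³ (soil below base is submerged).
c·N_c·s_c = 23 × 30.1 × 1.3 = 899.99 kPa
q·N_q = 45.92 × 18.4 = 844.93 kPa
0.5·γ·B·N_γ·s_γ = 0.5 × 7.69 × 2.3 × 22.4 × 0.8 = 158.48 kPa
q_ult = 899.99 + 844.93 + 158.48 = 1903.4 kPa.
Gross allowable pressure q_all = 1903.4 / 2.5 = 761.36 kPa.
Footing area = 5.29 m², so allowable column load = 761.36 × 5.29 = 4027.6 kN.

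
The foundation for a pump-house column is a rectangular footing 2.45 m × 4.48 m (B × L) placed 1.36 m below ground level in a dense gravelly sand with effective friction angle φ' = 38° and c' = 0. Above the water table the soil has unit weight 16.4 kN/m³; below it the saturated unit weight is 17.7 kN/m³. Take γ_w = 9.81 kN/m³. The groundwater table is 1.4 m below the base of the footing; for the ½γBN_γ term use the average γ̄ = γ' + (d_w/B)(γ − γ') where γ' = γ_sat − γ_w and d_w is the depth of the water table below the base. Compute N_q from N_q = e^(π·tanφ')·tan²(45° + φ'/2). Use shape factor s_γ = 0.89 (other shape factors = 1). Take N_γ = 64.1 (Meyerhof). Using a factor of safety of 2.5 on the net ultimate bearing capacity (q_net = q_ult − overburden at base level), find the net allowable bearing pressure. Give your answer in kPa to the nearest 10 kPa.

q_all(net) ≈ 780 kPa

N_q = e^(π·tan38°)·tan²(64°) = 48.93.
q = γ·D_f = 16.4 × 1.36 = 22.304 kPa.
γ' = 7.89 kN/m³; averaging over the depth B below the base, γ̄ = γ' + (d_w/B)(γ − γ') = 12.753 kN/m³.
q·N_q = 22.304 × 48.933 = 1091.4 kPa
0.5·γ·B·N_γ·s_γ = 0.5 × 12.753 × 2.45 × 64.1 × 0.89 = 891.23 kPa
q_ult = 1091.4 + 891.23 = 1982.6 kPa.
q_net = 1982.6 − 22.304 = 1960.3 kPa.
q_all(net) = 1960.3 / 2.5 = 784.13 kPa.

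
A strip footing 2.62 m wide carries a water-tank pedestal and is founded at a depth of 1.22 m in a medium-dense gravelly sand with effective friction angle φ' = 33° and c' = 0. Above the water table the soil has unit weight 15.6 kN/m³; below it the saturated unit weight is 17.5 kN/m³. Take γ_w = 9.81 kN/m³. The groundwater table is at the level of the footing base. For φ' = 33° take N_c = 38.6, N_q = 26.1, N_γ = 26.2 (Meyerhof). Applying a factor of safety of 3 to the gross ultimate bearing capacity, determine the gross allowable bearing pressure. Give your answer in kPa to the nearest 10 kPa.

q_all ≈ 250 kPa

Overburden at base level: q = 15.6 × 1.22 = 19.032 kPa.
Below the base the soil is submerged, so the ½γBN_γ term uses γ' = 17.5 − 9.81 = 7.69 kN/m³.
Surcharge term q·N_q = 19.032 × 26.1 = 496.74 kPa; self-weight term 0.5·γ·B·N_γ = 0.5 × 7.69 × 2.62 × 26.2 = 263.94 kPa.
q_ult = 496.74 + 263.94 = 760.67 kPa.
q_all = q_ult / FS = 760.67 / 3 = 253.56 kPa.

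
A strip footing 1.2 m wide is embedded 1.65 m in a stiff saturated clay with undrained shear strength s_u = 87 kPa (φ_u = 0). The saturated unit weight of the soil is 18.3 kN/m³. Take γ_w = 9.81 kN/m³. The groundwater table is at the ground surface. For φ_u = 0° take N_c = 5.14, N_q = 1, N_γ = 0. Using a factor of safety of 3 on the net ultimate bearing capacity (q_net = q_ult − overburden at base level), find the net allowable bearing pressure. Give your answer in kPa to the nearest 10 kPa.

γ' = 18.3 − 9.81 = 8.49 kN/m³ (submerged throughout). q = 8.49 × 1.65 = 14.008 kPa.
c·N_c = 87 × 5.14 = 447.18 kPa
q·N_q = 14.008 × 1 = 14.008 kPa
q_ult = 447.18 + 14.008 = 461.19 kPa.
q_net = 461.19 − 14.008 = 447.18 kPa.
q_all(net) = 447.18 / 3 = 149.06 kPa.

q_all(net) ≈ 150 kPa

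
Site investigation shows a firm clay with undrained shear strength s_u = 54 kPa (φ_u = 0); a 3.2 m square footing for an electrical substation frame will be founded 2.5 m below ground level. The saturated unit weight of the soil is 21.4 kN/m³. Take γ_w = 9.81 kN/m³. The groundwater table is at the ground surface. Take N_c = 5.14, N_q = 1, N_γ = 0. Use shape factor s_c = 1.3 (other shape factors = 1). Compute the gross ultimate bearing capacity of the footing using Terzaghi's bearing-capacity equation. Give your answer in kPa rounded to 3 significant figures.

With the water table at the surface the whole profile is submerged: γ' = 21.4 − 9.81 = 11.59 kN/m³, so q = γ'·D_f = 28.975 kPa.
q_ult = c·N_c·s_c + q·N_q
     = 54 × 5.14 × 1.3 + 28.975 × 1
     = 360.83 + 28.975 = 389.8 kPa.

q_ult ≈ 390 kPa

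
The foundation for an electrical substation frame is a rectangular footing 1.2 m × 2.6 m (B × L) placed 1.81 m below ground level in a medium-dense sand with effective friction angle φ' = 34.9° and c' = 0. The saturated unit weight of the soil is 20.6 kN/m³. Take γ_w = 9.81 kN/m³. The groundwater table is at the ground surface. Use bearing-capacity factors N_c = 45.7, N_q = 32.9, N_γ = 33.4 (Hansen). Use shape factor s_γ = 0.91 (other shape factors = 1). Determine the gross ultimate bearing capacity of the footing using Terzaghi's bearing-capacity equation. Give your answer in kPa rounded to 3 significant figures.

Water table at ground surface, so effective unit weight γ' = 20.6 − 9.81 = 10.79 kN/m³ is used throughout; overburden q = 10.79 × 1.81 = 19.53 kPa; the same γ' applies in the ½γBN_γ term.
Surcharge term q·N_q = 19.53 × 32.9 = 642.53 kPa; self-weight term 0.5·γ·B·N_γ·s_γ = 0.5 × 10.79 × 1.2 × 33.4 × 0.91 = 196.77 kPa.
q_ult = 642.53 + 196.77 = 839.3 kPa.

q_ult ≈ 839 kPa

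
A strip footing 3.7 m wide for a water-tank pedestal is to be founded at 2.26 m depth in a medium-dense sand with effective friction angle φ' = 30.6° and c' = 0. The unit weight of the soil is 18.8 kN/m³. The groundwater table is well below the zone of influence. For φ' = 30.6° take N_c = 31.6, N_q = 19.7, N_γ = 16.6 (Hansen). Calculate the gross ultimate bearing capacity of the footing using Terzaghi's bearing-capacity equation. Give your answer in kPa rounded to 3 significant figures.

q_ult ≈ 1410 kPa

Overburden at base level: q = 18.8 × 2.26 = 42.488 kPa.
Surcharge term q·N_q = 42.488 × 19.7 = 837.01 kPa; self-weight term 0.5·γ·B·N_γ = 0.5 × 18.8 × 3.7 × 16.6 = 577.35 kPa.
q_ult = 837.01 + 577.35 = 1414.4 kPa.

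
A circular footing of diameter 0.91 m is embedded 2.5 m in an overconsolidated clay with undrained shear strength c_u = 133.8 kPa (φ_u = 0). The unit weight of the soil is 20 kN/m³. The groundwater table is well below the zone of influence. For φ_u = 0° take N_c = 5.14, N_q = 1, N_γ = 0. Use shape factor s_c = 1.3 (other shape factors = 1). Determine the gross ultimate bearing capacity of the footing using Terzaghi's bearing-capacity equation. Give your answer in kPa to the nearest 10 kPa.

Overburden at base level: q = 20 × 2.5 = 50 kPa.
Cohesion term c·N_c·s_c = 133.8 × 5.14 × 1.3 = 894.05 kPa; surcharge term q·N_q = 50 × 1 = 50 kPa.
q_ult = 894.05 + 50 = 944.05 kPa.

q_ult ≈ 940 kPa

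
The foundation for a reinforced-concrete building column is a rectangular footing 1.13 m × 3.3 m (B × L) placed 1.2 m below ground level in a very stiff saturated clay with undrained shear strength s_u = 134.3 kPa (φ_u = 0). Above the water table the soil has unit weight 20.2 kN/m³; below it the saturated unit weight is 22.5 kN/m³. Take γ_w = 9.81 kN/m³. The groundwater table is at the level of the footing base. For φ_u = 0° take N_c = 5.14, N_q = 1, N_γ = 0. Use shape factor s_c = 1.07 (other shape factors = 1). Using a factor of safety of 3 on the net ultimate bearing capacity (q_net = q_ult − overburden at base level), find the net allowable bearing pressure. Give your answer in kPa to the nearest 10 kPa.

Overburden at base level: q = 20.2 × 1.2 = 24.24 kPa.
Cohesion term c·N_c·s_c = 134.3 × 5.14 × 1.07 = 738.62 kPa; surcharge term q·N_q = 24.24 × 1 = 24.24 kPa.
q_ult = 738.62 + 24.24 = 762.86 kPa.
q_net = 762.86 − 24.24 = 738.62 kPa.
q_all(net) = 738.62 / 3 = 246.21 kPa.

q_all(net) ≈ 250 kPa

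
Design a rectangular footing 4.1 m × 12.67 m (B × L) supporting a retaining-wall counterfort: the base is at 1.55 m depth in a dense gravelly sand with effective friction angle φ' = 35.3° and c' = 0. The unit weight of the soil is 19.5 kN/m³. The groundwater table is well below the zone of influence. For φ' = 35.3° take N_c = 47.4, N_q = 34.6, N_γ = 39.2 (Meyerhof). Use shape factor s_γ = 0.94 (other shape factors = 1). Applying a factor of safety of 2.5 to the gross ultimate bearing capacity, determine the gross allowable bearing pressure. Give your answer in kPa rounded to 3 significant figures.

q_all ≈ 1010 kPa

Effective surcharge at the founding depth q = γ·D_f = 19.5 × 1.55 = 30.225 kPa.
q_ult = q·N_q + 0.5·γ·B·N_γ·s_γ
     = 30.225 × 34.6 + 0.5 × 19.5 × 4.1 × 39.2 × 0.94
     = 1045.8 + 1473 = 2518.8 kPa.
q_all = q_ult / FS = 2518.8 / 2.5 = 1007.5 kPa.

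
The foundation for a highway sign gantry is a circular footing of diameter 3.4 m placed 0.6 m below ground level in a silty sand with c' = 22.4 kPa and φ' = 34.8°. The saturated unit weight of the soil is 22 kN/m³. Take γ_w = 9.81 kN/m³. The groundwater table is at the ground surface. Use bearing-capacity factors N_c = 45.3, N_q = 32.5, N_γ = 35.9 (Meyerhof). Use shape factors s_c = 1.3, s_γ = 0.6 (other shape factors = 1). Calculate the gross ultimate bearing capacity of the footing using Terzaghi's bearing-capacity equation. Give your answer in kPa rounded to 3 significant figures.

q_ult ≈ 2000 kPa

With the water table at the surface the whole profile is submerged: γ' = 22 − 9.81 = 12.19 kN/m³, so q = γ'·D_f = 7.314 kPa; the same γ' applies in the ½γBN_γ term.
q_ult = c·N_c·s_c + q·N_q + 0.5·γ·B·N_γ·s_γ
     = 22.4 × 45.3 × 1.3 + 7.314 × 32.5 + 0.5 × 12.19 × 3.4 × 35.9 × 0.6
     = 1319.1 + 237.7 + 446.37 = 2003.2 kPa.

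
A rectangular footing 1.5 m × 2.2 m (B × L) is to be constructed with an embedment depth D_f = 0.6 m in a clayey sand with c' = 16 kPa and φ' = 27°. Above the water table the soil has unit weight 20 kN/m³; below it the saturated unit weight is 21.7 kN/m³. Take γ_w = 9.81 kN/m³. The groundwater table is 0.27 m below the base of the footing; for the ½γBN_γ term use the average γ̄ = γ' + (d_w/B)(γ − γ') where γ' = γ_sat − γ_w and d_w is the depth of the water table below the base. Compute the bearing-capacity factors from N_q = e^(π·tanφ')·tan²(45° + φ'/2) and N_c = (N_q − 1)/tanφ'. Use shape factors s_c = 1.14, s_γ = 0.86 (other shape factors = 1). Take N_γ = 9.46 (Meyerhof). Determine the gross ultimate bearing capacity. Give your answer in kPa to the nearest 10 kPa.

tan27° = 0.5095, so N_q = e^(π×0.5095)·tan²(58.5°) = 4.957 × 2.663 = 13.2.
N_c = (13.2 − 1)/tan27° = 23.94.
q = γ·D_f = 20 × 0.6 = 12 kPa.
γ' = 11.89 kN/m³; averaging over the depth B below the base, γ̄ = γ' + (d_w/B)(γ − γ') = 13.35 kN/m³.
c·N_c·s_c = 16 × 23.942 × 1.14 = 436.71 kPa
q·N_q = 12 × 13.199 = 158.39 kPa
0.5·γ·B·N_γ·s_γ = 0.5 × 13.35 × 1.5 × 9.46 × 0.86 = 81.456 kPa
q_ult = 436.71 + 158.39 + 81.456 = 676.55 kPa.

q_ult ≈ 680 kPa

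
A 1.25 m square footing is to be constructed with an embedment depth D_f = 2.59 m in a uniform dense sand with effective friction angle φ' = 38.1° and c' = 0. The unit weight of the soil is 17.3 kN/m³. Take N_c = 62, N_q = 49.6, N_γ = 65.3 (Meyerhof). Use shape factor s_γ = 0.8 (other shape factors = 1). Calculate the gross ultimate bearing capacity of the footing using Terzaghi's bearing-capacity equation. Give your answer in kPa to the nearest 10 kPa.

q = γ·D_f = 17.3 × 2.59 = 44.807 kPa.
q·N_q = 44.807 × 49.6 = 2222.4 kPa
0.5·γ·B·N_γ·s_γ = 0.5 × 17.3 × 1.25 × 65.3 × 0.8 = 564.85 kPa
q_ult = 2222.4 + 564.85 = 2787.3 kPa.

q_ult ≈ 2790 kPa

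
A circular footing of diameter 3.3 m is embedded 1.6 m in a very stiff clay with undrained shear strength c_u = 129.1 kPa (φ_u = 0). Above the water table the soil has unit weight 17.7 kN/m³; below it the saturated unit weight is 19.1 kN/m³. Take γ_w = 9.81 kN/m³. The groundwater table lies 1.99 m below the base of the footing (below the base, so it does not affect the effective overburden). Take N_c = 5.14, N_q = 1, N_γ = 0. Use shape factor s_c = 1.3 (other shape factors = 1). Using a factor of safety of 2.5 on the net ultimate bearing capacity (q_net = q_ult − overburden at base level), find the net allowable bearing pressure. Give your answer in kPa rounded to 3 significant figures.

Effective surcharge at the founding depth q = γ·D_f = 17.7 × 1.6 = 28.32 kPa.
q_ult = c·N_c·s_c + q·N_q
     = 129.1 × 5.14 × 1.3 + 28.32 × 1
     = 862.65 + 28.32 = 890.97 kPa.
q_net = 890.97 − 28.32 = 862.65 kPa.
q_all(net) = 862.65 / 2.5 = 345.06 kPa.

q_all(net) ≈ 345 kPa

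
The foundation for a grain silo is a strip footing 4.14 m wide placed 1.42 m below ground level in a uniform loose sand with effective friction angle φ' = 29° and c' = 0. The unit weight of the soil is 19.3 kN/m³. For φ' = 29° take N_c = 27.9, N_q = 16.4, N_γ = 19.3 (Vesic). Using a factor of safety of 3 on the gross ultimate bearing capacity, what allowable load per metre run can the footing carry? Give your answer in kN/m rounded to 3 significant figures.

q = γ·D_f = 19.3 × 1.42 = 27.406 kPa.
q·N_q = 27.406 × 16.4 = 449.46 kPa
0.5·γ·B·N_γ = 0.5 × 19.3 × 4.14 × 19.3 = 771.05 kPa
q_ult = 449.46 + 771.05 = 1220.5 kPa.
Gross allowable pressure q_all = 1220.5 / 3 = 406.84 kPa.
Allowable wall load = q_all × B = 406.84 × 4.14 = 1684.3 kN per metre run.

≈ 1680 kN/m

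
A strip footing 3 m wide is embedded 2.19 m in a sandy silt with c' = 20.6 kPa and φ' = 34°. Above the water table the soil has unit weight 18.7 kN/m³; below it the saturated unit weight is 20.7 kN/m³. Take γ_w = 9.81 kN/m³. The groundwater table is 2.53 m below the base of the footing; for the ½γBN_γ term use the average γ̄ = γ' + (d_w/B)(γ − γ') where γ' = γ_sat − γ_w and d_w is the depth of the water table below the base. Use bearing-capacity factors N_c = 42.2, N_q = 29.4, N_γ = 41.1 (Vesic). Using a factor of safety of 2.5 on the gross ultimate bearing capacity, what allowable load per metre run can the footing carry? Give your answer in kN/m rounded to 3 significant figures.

≈ 3780 kN/m

q = γ·D_f = 18.7 × 2.19 = 40.953 kPa.
γ' = 10.89 kN/m³; averaging over the depth B below the base, γ̄ = γ' + (d_w/B)(γ − γ') = 17.476 kN/m³.
c·N_c = 20.6 × 42.2 = 869.32 kPa
q·N_q = 40.953 × 29.4 = 1204 kPa
0.5·γ·B·N_γ = 0.5 × 17.476 × 3 × 41.1 = 1077.4 kPa
q_ult = 869.32 + 1204 + 1077.4 = 3150.8 kPa.
Gross allowable pressure q_all = 3150.8 / 2.5 = 1260.3 kPa.
Allowable wall load = q_all × B = 1260.3 × 3 = 3780.9 kN per metre run.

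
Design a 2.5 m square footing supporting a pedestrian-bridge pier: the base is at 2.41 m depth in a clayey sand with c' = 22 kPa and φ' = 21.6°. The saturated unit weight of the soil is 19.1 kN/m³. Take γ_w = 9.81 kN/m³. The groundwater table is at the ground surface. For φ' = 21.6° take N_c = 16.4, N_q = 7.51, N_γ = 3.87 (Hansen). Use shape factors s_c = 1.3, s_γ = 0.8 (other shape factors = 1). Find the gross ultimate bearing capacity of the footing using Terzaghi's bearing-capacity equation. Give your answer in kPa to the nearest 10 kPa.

q_ult ≈ 670 kPa

With the water table at the surface the whole profile is submerged: γ' = 19.1 − 9.81 = 9.29 kN/m³, so q = γ'·D_f = 22.389 kPa; the same γ' applies in the ½γBN_γ term.
q_ult = c·N_c·s_c + q·N_q + 0.5·γ·B·N_γ·s_γ
     = 22 × 16.4 × 1.3 + 22.389 × 7.51 + 0.5 × 9.29 × 2.5 × 3.87 × 0.8
     = 469.04 + 168.14 + 35.952 = 673.13 kPa.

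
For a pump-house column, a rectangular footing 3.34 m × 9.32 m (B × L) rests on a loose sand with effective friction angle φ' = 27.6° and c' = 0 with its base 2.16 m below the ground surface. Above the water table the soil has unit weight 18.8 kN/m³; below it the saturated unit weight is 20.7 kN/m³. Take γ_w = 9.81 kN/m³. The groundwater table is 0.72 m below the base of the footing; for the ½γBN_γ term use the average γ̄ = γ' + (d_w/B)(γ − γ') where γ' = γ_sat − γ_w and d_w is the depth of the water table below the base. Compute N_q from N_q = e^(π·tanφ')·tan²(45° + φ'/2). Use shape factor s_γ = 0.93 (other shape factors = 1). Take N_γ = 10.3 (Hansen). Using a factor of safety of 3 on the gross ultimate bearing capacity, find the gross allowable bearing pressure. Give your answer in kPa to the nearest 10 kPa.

N_q = e^(π·tan27.6°)·tan²(58.8°) = 14.09.
q = γ·D_f = 18.8 × 2.16 = 40.608 kPa.
γ' = 10.89 kN/m³; averaging over the depth B below the base, γ̄ = γ' + (d_w/B)(γ − γ') = 12.595 kN/m³.
q·N_q = 40.608 × 14.089 = 572.12 kPa
0.5·γ·B·N_γ·s_γ = 0.5 × 12.595 × 3.34 × 10.3 × 0.93 = 201.48 kPa
q_ult = 572.12 + 201.48 = 773.6 kPa.
q_all = 773.6 / 3 = 257.87 kPa.

q_all ≈ 260 kPa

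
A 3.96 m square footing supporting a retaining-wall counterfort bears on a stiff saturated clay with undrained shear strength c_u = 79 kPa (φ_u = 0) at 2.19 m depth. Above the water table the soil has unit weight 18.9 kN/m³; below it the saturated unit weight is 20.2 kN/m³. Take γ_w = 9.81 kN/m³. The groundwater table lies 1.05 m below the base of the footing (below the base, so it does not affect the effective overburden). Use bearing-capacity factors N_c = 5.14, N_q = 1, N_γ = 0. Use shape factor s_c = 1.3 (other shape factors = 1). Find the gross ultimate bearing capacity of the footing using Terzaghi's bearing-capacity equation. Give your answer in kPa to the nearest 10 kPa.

Overburden at base level: q = 18.9 × 2.19 = 41.391 kPa.
Cohesion term c·N_c·s_c = 79 × 5.14 × 1.3 = 527.88 kPa; surcharge term q·N_q = 41.391 × 1 = 41.391 kPa.
q_ult = 527.88 + 41.391 = 569.27 kPa.

q_ult ≈ 570 kPa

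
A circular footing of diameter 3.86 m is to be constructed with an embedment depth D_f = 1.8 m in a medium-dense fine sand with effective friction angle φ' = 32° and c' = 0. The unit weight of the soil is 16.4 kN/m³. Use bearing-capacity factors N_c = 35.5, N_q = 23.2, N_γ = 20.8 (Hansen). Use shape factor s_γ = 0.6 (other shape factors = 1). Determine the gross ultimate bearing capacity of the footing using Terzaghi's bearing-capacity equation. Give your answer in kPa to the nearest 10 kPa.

q_ult ≈ 1080 kPa

Overburden at base level: q = 16.4 × 1.8 = 29.52 kPa.
Surcharge term q·N_q = 29.52 × 23.2 = 684.86 kPa; self-weight term 0.5·γ·B·N_γ·s_γ = 0.5 × 16.4 × 3.86 × 20.8 × 0.6 = 395.02 kPa.
q_ult = 684.86 + 395.02 = 1079.9 kPa.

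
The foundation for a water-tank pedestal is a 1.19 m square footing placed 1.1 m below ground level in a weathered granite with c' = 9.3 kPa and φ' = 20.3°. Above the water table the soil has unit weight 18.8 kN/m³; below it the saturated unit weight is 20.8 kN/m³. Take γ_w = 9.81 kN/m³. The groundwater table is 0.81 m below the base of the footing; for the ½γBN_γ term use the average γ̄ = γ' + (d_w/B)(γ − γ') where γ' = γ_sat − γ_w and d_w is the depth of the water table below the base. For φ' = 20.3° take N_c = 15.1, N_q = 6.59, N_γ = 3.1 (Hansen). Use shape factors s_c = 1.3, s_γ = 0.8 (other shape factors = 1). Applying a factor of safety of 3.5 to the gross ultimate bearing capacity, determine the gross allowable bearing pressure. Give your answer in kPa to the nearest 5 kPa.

q_all ≈ 100 kPa

q = γ·D_f = 18.8 × 1.1 = 20.68 kPa.
γ' = 10.99 kN/m³; averaging over the depth B below the base, γ̄ = γ' + (d_w/B)(γ − γ') = 16.306 kN/m³.
c·N_c·s_c = 9.3 × 15.1 × 1.3 = 182.56 kPa
q·N_q = 20.68 × 6.59 = 136.28 kPa
0.5·γ·B·N_γ·s_γ = 0.5 × 16.306 × 1.19 × 3.1 × 0.8 = 24.061 kPa
q_ult = 182.56 + 136.28 + 24.061 = 342.9 kPa.
q_all = q_ult / FS = 342.9 / 3.5 = 97.972 kPa.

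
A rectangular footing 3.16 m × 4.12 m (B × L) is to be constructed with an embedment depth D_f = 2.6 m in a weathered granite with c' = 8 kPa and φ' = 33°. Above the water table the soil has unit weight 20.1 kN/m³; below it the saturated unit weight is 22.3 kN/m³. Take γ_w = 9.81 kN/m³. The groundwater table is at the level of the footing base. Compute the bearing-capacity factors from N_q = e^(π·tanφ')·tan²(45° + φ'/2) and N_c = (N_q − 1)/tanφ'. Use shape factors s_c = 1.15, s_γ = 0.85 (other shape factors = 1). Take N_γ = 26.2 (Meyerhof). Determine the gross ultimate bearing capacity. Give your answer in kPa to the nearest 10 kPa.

q_ult ≈ 2160 kPa

tan33° = 0.6494, so N_q = e^(π×0.6494)·tan²(61.5°) = 7.692 × 3.392 = 26.09.
N_c = (26.09 − 1)/tan33° = 38.64.
Overburden at base level: q = 20.1 × 2.6 = 52.26 kPa.
Below the base the soil is submerged, so the ½γBN_γ term uses γ' = 22.3 − 9.81 = 12.49 kN/m³.
Cohesion term c·N_c·s_c = 8 × 38.638 × 1.15 = 355.47 kPa; surcharge term q·N_q = 52.26 × 26.092 = 1363.6 kPa; self-weight term 0.5·γ·B·N_γ·s_γ = 0.5 × 12.49 × 3.16 × 26.2 × 0.85 = 439.48 kPa.
q_ult = 355.47 + 1363.6 + 439.48 = 2158.5 kPa.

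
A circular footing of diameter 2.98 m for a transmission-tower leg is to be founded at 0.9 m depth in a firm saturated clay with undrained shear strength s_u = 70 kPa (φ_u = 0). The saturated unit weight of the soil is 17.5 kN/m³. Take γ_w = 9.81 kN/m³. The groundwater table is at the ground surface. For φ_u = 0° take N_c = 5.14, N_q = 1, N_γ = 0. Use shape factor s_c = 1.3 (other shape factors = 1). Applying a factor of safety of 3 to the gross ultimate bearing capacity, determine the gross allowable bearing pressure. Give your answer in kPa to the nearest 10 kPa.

Water table at ground surface, so effective unit weight γ' = 17.5 − 9.81 = 7.69 kN/m³ is used throughout; overburden q = 7.69 × 0.9 = 6.921 kPa.
Cohesion term c·N_c·s_c = 70 × 5.14 × 1.3 = 467.74 kPa; surcharge term q·N_q = 6.921 × 1 = 6.921 kPa.
q_ult = 467.74 + 6.921 = 474.66 kPa.
q_all = q_ult / FS = 474.66 / 3 = 158.22 kPa.

q_all ≈ 160 kPa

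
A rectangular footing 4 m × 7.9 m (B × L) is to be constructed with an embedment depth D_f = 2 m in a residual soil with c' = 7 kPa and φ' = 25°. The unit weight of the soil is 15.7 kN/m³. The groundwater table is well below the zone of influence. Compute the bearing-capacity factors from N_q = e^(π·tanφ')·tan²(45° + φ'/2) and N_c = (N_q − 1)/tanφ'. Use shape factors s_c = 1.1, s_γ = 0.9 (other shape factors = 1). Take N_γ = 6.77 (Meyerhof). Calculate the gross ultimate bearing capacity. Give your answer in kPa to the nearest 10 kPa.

tan25° = 0.4663, so N_q = e^(π×0.4663)·tan²(57.5°) = 4.327 × 2.464 = 10.66.
N_c = (10.66 − 1)/tan25° = 20.72.
Effective surcharge at the founding depth q = γ·D_f = 15.7 × 2 = 31.4 kPa.
q_ult = c·N_c·s_c + q·N_q + 0.5·γ·B·N_γ·s_γ
     = 7 × 20.721 × 1.1 + 31.4 × 10.662 + 0.5 × 15.7 × 4 × 6.77 × 0.9
     = 159.55 + 334.79 + 191.32 = 685.66 kPa.

q_ult ≈ 690 kPa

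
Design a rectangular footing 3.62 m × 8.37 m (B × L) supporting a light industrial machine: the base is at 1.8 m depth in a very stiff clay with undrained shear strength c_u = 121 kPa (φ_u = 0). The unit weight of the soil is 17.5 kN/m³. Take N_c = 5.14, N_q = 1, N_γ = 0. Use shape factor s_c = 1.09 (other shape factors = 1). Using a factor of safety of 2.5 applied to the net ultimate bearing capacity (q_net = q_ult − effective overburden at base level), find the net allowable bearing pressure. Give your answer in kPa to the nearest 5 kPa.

Overburden at base level: q = 17.5 × 1.8 = 31.5 kPa.
Cohesion term c·N_c·s_c = 121 × 5.14 × 1.09 = 677.91 kPa; surcharge term q·N_q = 31.5 × 1 = 31.5 kPa.
q_ult = 677.91 + 31.5 = 709.41 kPa.
Net ultimate: q_net = 709.41 − 31.5 = 677.91 kPa.
q_all(net) = 677.91 / 2.5 = 271.17 kPa.

q_all(net) ≈ 270 kPa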